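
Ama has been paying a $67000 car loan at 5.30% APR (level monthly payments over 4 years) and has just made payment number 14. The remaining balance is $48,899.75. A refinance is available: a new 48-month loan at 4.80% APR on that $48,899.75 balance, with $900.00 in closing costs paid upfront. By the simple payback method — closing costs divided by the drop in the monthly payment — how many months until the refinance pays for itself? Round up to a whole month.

3 months

Current payment = 67,000 × 5.3%/12 / (1 − (1+0.0044167)^−48) = $1,552.08.
Refinanced payment = 48,899.75 × 0.0040000 / (1 − (1+0.0040000)^−48) = $1,121.70.
Monthly savings = $1,552.08 − $1,121.70 = $430.38.
Break-even = $900.00 / $430.38 = 2.09 → 3 months.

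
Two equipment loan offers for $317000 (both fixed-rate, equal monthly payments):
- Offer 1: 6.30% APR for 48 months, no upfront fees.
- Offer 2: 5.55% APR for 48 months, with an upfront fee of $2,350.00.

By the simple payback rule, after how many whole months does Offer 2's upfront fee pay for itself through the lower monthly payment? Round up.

22 months

Offer 1: monthly rate = 6.3%/12 = 0.0052500; payment = 317,000 × 0.0052500 / (1 − (1+0.0052500)^−48) = $7,488.43.
Offer 2: monthly rate = 5.55%/12 = 0.0046250; payment = 317,000 × 0.0046250 / (1 − (1+0.0046250)^−48) = $7,379.53.
Monthly savings = $7,488.43 − $7,379.53 = $108.90.
Break-even = $2,350.00 / $108.90 = 21.58 → 22 months.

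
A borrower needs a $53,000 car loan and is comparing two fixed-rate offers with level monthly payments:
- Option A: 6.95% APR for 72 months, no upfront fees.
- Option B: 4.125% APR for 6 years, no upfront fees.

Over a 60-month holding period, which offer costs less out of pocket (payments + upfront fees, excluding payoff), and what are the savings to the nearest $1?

Option B by $4,207

Option A: at 6.95% the monthly rate is 0.0057917, so the payment is 53,000 × 0.0057917 / (1 − 1.0057917^−72) = $902.33.
Option B: at 4.125% the monthly rate is 0.0034375, so the payment is 53,000 × 0.0034375 / (1 − 1.0034375^−72) = $832.22.
Over 60 months: Option A costs 60 × $902.33 = $54,139.80; Option B costs 60 × $832.22 = $49,933.20.
Option B is cheaper by $54,139.80 − $49,933.20 = $4,206.60.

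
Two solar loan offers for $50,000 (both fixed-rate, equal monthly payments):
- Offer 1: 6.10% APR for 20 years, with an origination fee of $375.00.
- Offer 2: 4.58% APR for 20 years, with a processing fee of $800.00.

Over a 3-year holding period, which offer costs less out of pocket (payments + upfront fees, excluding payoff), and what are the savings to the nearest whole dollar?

Offer 2 by $1,109

Offer 1: at 6.10% the monthly rate is 0.0050833, so the payment is 50,000 × 0.0050833 / (1 − 1.0050833^−240) = $361.11.
Offer 2: at 4.58% the monthly rate is 0.0038167, so the payment is 50,000 × 0.0038167 / (1 − 1.0038167^−240) = $318.49.
Over 36 months: Offer 1 costs 36 × $361.11 + $375.00 = $13,374.96; Offer 2 costs 36 × $318.49 + $800.00 = $12,265.64.
Offer 2 is cheaper by $13,374.96 − $12,265.64 = $1,109.32.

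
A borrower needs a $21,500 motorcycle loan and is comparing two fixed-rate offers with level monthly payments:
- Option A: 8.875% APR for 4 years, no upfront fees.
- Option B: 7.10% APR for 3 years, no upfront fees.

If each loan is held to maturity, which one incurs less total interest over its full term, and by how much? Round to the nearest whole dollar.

Option A: monthly rate = 8.875%/12 = 0.0073958; payment = 21,500 × 0.0073958 / (1 − (1+0.0073958)^−48) = $533.75.
Total interest on Option A = 48 × $533.75 − $21,500 = $4,120.00.
Option B: monthly rate = 7.1%/12 = 0.0059167; payment = 21,500 × 0.0059167 / (1 − (1+0.0059167)^−36) = $664.84.
Total interest on Option B = 36 × $664.84 − $21,500 = $2,434.24.
Option B is lower by $1,685.76.

Option B by $1,686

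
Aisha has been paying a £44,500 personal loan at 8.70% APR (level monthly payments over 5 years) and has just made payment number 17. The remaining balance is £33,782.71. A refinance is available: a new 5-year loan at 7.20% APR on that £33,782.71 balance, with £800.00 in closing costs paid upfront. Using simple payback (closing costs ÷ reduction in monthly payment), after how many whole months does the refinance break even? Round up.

4 months

Current payment = 44,500 × 8.7%/12 / (1 − (1+0.0072500)^−60) = £917.28.
Refinanced payment = 33,782.71 × 0.0060000 / (1 − (1+0.0060000)^−60) = £672.13.
Monthly savings = £917.28 − £672.13 = £245.15.
Break-even = £800.00 / £245.15 = 3.26 → 4 months.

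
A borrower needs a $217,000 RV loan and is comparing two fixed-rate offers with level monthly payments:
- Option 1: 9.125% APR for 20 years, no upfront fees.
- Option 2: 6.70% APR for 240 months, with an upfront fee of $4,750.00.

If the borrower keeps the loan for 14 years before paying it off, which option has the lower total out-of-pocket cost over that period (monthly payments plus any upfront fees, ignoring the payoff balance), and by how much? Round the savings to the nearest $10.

Option 1: monthly rate = 9.125%/12 = 0.0076042; payment = 217,000 × 0.0076042 / (1 − (1+0.0076042)^−240) = $1,969.88.
Option 2: monthly rate = 6.7%/12 = 0.0055833; payment = 217,000 × 0.0055833 / (1 − (1+0.0055833)^−240) = $1,643.55.
Over 168 months: Option 1 costs 168 × $1,969.88 = $330,939.84; Option 2 costs 168 × $1,643.55 + $4,750.00 = $280,866.40.
Option 2 is cheaper by $330,939.84 − $280,866.40 = $50,073.44.

Option 2 by $50,070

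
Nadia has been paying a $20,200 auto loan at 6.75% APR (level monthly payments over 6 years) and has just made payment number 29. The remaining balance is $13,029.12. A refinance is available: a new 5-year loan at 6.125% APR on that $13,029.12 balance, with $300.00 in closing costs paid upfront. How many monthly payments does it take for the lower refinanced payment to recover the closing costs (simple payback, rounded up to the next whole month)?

4 months

Current payment = 20,200 × 6.75%/12 / (1 − (1+0.0056250)^−72) = $341.97.
Refinanced payment = 13,029.12 × 0.0051042 / (1 − (1+0.0051042)^−60) = $252.65.
Monthly savings = $341.97 − $252.65 = $89.32.
Break-even = $300.00 / $89.32 = 3.36 → 4 months.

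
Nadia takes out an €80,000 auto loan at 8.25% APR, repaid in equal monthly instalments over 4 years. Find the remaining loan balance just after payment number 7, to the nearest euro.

With monthly rate i = 8.25%/12 = 0.0068750, the balance after k of n payments is P · [(1+i)^n − (1+i)^k] / [(1+i)^n − 1].
(1+0.0068750)^48 = 1.38939833 and (1+0.0068750)^7 = 1.04912903, so the balance is 80,000 × (1.38939833 − 1.04912903) / (1.38939833 − 1) = €69,906.68.

€69,907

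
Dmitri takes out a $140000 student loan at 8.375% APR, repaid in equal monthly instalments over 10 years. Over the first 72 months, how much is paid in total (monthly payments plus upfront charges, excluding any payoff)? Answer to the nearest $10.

At 8.375% the monthly rate is 0.0069792, so the payment is 140,000 × 0.0069792 / (1 − 1.0069792^−120) = $1,726.45.
Total outlay = 72 × $1,726.45 = $124,304.40.

$124,300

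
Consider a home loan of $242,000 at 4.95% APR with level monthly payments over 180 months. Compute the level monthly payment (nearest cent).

$1,907.42

Monthly rate = 4.95%/12 = 0.0041250; payment = 242,000 × 0.0041250 / (1 − (1+0.0041250)^−180) = $1,907.42.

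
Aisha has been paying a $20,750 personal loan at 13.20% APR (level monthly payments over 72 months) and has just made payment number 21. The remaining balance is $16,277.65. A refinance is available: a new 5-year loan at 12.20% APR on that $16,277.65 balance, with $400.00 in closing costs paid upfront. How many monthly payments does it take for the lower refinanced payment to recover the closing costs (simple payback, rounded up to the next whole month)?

Current payment = 20,750 × 13.2%/12 / (1 − (1+0.0110000)^−72) = $418.73.
Refinanced payment = 16,277.65 × 0.0101667 / (1 − (1+0.0101667)^−60) = $363.73.
Monthly savings = $418.73 − $363.73 = $55.00.
Break-even = $400.00 / $55.00 = 7.27 → 8 months.

8 months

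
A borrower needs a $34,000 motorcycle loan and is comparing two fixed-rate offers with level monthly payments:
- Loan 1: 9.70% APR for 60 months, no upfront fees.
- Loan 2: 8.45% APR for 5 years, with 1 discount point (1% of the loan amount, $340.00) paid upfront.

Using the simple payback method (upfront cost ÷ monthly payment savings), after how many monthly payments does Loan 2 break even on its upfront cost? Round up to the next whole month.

Loan 1: monthly rate = 9.7%/12 = 0.0080833; payment = 34,000 × 0.0080833 / (1 − (1+0.0080833)^−60) = $717.39.
Loan 2: at 8.45% the monthly rate is 0.0070417, so the payment is 34,000 × 0.0070417 / (1 − 1.0070417^−60) = $696.74.
Monthly savings = $717.39 − $696.74 = $20.65.
Break-even = $340.00 / $20.65 = 16.46 → 17 months.

17 months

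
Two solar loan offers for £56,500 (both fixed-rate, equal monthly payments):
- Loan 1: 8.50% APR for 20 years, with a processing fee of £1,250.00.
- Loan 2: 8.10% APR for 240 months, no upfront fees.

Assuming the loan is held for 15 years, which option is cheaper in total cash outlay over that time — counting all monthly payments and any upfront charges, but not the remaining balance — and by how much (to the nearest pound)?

Loan 1: at 8.50% the monthly rate is 0.0070833, so the payment is 56,500 × 0.0070833 / (1 − 1.0070833^−240) = £490.32.
Loan 2: monthly rate = 8.1%/12 = 0.0067500; payment = 56,500 × 0.0067500 / (1 − (1+0.0067500)^−240) = £476.11.
Over 180 months: Loan 1 costs 180 × £490.32 + £1,250.00 = £89,507.60; Loan 2 costs 180 × £476.11 = £85,699.80.
Loan 2 is cheaper by £89,507.60 − £85,699.80 = £3,807.80.

Loan 2 by £3,808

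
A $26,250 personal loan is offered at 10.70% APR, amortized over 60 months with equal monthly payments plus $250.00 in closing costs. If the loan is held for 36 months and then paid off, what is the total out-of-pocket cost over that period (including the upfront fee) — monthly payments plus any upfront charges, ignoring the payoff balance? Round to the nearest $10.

At 10.70% the monthly rate is 0.0089167, so the payment is 26,250 × 0.0089167 / (1 − 1.0089167^−60) = $566.82.
Total outlay = 36 × $566.82 + $250.00 = $20,655.52.

$20,660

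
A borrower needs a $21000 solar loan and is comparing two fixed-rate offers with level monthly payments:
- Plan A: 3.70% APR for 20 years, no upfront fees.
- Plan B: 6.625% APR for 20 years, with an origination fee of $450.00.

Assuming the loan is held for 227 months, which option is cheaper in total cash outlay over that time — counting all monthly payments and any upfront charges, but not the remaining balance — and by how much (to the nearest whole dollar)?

Plan A by $8,204

Plan A: monthly rate = 3.7%/12 = 0.0030833; payment = 21,000 × 0.0030833 / (1 − (1+0.0030833)^−240) = $123.96.
Plan B: monthly rate = 6.625%/12 = 0.0055208; payment = 21,000 × 0.0055208 / (1 − (1+0.0055208)^−240) = $158.12.
Over 227 months: Plan A costs 227 × $123.96 = $28,138.92; Plan B costs 227 × $158.12 + $450.00 = $36,343.24.
Plan A is cheaper by $36,343.24 − $28,138.92 = $8,204.32.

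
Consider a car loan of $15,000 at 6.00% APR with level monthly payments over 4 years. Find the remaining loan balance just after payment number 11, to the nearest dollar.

$11,873

With monthly rate i = 6%/12 = 0.0050000, the balance after k of n payments is P · [(1+i)^n − (1+i)^k] / [(1+i)^n − 1].
(1+0.0050000)^48 = 1.27048916 and (1+0.0050000)^11 = 1.05639583, so the balance is 15,000 × (1.27048916 − 1.05639583) / (1.27048916 − 1) = $11,872.56.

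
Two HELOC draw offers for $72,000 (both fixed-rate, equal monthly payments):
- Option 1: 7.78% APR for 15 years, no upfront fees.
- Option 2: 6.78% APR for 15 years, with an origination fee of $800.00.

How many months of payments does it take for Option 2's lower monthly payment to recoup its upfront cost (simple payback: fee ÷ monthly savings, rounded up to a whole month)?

Option 1: monthly rate = 7.78%/12 = 0.0064833; payment = 72,000 × 0.0064833 / (1 − (1+0.0064833)^−180) = $678.96.
Option 2: monthly rate = 6.78%/12 = 0.0056500; payment = 72,000 × 0.0056500 / (1 − (1+0.0056500)^−180) = $638.33.
Monthly savings = $678.96 − $638.33 = $40.63.
Break-even = $800.00 / $40.63 = 19.69 → 20 months.

20 months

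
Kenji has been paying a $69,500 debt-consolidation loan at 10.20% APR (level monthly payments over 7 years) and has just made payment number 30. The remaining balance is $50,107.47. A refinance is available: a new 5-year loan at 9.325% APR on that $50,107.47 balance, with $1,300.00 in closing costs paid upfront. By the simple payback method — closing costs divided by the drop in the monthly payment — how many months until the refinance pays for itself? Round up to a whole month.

Current payment = 69,500 × 10.2%/12 / (1 − (1+0.0085000)^−84) = $1,160.98.
Refinanced payment = 50,107.47 × 0.0077708 / (1 − (1+0.0077708)^−60) = $1,048.07.
Monthly savings = $1,160.98 − $1,048.07 = $112.91.
Break-even = $1,300.00 / $112.91 = 11.51 → 12 months.

12 months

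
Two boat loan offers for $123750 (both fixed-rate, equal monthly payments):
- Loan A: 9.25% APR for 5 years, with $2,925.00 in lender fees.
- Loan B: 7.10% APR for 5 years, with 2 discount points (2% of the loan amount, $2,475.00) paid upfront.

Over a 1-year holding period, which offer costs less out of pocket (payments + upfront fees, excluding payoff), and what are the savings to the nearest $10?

Loan A: at 9.25% the monthly rate is 0.0077083, so the payment is 123,750 × 0.0077083 / (1 − 1.0077083^−60) = $2,583.89.
Loan B: at 7.10% the monthly rate is 0.0059167, so the payment is 123,750 × 0.0059167 / (1 − 1.0059167^−60) = $2,456.24.
Over 12 months: Loan A costs 12 × $2,583.89 + $2,925.00 = $33,931.68; Loan B costs 12 × $2,456.24 + $2,475.00 = $31,949.88.
Loan B is cheaper by $33,931.68 − $31,949.88 = $1,981.80.

Loan B by $1,980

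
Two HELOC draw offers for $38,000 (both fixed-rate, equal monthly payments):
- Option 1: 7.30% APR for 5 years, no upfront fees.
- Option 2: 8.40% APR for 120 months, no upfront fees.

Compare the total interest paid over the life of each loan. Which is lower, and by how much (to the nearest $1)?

Option 1: at 7.30% the monthly rate is 0.0060833, so the payment is 38,000 × 0.0060833 / (1 − 1.0060833^−60) = $757.84.
Total interest on Option 1 = 60 × $757.84 − $38,000 = $7,470.40.
Option 2: monthly rate = 8.4%/12 = 0.0070000; payment = 38,000 × 0.0070000 / (1 − (1+0.0070000)^−120) = $469.12.
Total interest on Option 2 = 120 × $469.12 − $38,000 = $18,294.40.
Option 1 is lower by $10,824.00.

Option 1 by $10,824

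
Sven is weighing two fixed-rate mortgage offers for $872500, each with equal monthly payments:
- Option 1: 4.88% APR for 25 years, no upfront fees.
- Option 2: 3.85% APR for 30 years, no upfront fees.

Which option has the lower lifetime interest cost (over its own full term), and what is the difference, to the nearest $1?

Option 1: monthly rate = 4.88%/12 = 0.0040667; payment = 872,500 × 0.0040667 / (1 − (1+0.0040667)^−300) = $5,039.73.
Total interest on Option 1 = 300 × $5,039.73 − $872,500 = $639,419.00.
Option 2: at 3.85% the monthly rate is 0.0032083, so the payment is 872,500 × 0.0032083 / (1 − 1.0032083^−360) = $4,090.35.
Total interest on Option 2 = 360 × $4,090.35 − $872,500 = $600,026.00.
Option 2 is lower by $39,393.00.

Option 2 by $39,393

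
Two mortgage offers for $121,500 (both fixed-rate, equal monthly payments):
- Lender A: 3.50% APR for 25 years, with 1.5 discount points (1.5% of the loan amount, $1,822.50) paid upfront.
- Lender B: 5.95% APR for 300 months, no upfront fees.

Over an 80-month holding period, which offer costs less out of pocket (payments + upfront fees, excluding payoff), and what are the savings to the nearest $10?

Lender A: at 3.50% the monthly rate is 0.0029167, so the payment is 121,500 × 0.0029167 / (1 − 1.0029167^−300) = $608.26.
Lender B: at 5.95% the monthly rate is 0.0049583, so the payment is 121,500 × 0.0049583 / (1 − 1.0049583^−300) = $779.12.
Over 80 months: Lender A costs 80 × $608.26 + $1,822.50 = $50,483.30; Lender B costs 80 × $779.12 = $62,329.60.
Lender A is cheaper by $62,329.60 − $50,483.30 = $11,846.30.

Lender A by $11,850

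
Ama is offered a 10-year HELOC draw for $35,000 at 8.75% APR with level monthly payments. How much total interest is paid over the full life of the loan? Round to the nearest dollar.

$17,637

At 8.75% the monthly rate is 0.0072917, so the payment is 35,000 × 0.0072917 / (1 − 1.0072917^−120) = $438.64.
Total paid = 120 × $438.64 = $52,636.80; interest = $52,636.80 − $35,000 = $17,636.80.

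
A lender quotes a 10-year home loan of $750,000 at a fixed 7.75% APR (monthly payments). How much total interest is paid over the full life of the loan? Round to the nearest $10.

Monthly rate = 7.75%/12 = 0.0064583; payment = 750,000 × 0.0064583 / (1 − (1+0.0064583)^−120) = $9,000.80.
Total paid = 120 × $9,000.80 = $1,080,096.00; interest = $1,080,096.00 − $750,000 = $330,096.00.

$330,100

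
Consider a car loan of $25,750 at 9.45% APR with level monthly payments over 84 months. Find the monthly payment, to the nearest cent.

Monthly rate = 9.45%/12 = 0.0078750; payment = 25,750 × 0.0078750 / (1 − (1+0.0078750)^−84) = $420.20.

$420.20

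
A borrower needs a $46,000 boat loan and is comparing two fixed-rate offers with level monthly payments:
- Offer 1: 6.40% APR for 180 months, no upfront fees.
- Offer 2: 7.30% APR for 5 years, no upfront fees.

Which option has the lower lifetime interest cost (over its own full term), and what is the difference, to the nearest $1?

Offer 1: monthly rate = 6.4%/12 = 0.0053333; payment = 46,000 × 0.0053333 / (1 − (1+0.0053333)^−180) = $398.18.
Total interest on Offer 1 = 180 × $398.18 − $46,000 = $25,672.40.
Offer 2: monthly rate = 7.3%/12 = 0.0060833; payment = 46,000 × 0.0060833 / (1 − (1+0.0060833)^−60) = $917.38.
Total interest on Offer 2 = 60 × $917.38 − $46,000 = $9,042.80.
Offer 2 is lower by $16,629.60.

Offer 2 by $16,630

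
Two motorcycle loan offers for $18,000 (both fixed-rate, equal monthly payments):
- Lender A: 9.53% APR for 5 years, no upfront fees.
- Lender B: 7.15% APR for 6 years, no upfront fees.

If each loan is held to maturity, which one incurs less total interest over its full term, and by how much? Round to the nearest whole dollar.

Lender B by $509

Lender A: monthly rate = 9.53%/12 = 0.0079417; payment = 18,000 × 0.0079417 / (1 − (1+0.0079417)^−60) = $378.30.
Total interest on Lender A = 60 × $378.30 − $18,000 = $4,698.00.
Lender B: monthly rate = 7.15%/12 = 0.0059583; payment = 18,000 × 0.0059583 / (1 − (1+0.0059583)^−72) = $308.18.
Total interest on Lender B = 72 × $308.18 − $18,000 = $4,188.96.
Lender B is lower by $509.04.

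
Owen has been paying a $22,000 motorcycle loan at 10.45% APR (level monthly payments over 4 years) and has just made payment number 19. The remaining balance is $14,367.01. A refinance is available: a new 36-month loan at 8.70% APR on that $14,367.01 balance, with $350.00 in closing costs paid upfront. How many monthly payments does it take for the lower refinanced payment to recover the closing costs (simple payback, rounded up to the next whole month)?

Current payment = 22,000 × 10.45%/12 / (1 − (1+0.0087083)^−48) = $562.74.
Refinanced payment = 14,367.01 × 0.0072500 / (1 − (1+0.0072500)^−36) = $454.86.
Monthly savings = $562.74 − $454.86 = $107.88.
Break-even = $350.00 / $107.88 = 3.24 → 4 months.

4 months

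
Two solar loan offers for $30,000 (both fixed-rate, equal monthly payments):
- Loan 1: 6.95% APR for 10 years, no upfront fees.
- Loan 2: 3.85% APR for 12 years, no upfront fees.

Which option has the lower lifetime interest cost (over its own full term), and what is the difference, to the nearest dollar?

Loan 2 by $4,197

Loan 1: at 6.95% the monthly rate is 0.0057917, so the payment is 30,000 × 0.0057917 / (1 − 1.0057917^−120) = $347.55.
Total interest on Loan 1 = 120 × $347.55 − $30,000 = $11,706.00.
Loan 2: at 3.85% the monthly rate is 0.0032083, so the payment is 30,000 × 0.0032083 / (1 − 1.0032083^−144) = $260.48.
Total interest on Loan 2 = 144 × $260.48 − $30,000 = $7,509.12.
Loan 2 is lower by $4,196.88.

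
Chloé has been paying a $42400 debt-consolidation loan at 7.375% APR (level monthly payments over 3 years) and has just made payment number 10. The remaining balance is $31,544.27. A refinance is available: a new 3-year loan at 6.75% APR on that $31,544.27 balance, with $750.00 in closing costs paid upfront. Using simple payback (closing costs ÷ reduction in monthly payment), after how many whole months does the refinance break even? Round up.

Current payment = 42,400 × 7.375%/12 / (1 − (1+0.0061458)^−36) = $1,316.47.
Refinanced payment = 31,544.27 × 0.0056250 / (1 − (1+0.0056250)^−36) = $970.39.
Monthly savings = $1,316.47 − $970.39 = $346.08.
Break-even = $750.00 / $346.08 = 2.17 → 3 months.

3 months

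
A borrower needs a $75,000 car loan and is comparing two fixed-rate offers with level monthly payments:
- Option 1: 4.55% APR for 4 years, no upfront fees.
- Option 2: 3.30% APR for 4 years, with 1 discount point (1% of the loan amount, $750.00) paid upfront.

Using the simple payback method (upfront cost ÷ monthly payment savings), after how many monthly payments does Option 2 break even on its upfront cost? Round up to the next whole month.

Option 1: monthly rate = 4.55%/12 = 0.0037917; payment = 75,000 × 0.0037917 / (1 − (1+0.0037917)^−48) = $1,711.95.
Option 2: at 3.30% the monthly rate is 0.0027500, so the payment is 75,000 × 0.0027500 / (1 − 1.0027500^−48) = $1,670.04.
Monthly savings = $1,711.95 − $1,670.04 = $41.91.
Break-even = $750.00 / $41.91 = 17.90 → 18 months.

18 months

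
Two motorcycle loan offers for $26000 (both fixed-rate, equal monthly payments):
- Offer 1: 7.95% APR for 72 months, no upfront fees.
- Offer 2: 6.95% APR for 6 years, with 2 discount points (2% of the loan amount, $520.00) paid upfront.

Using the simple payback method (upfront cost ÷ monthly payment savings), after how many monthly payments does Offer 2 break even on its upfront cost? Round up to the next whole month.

42 months

Offer 1: at 7.95% the monthly rate is 0.0066250, so the payment is 26,000 × 0.0066250 / (1 − 1.0066250^−72) = $455.23.
Offer 2: monthly rate = 6.95%/12 = 0.0057917; payment = 26,000 × 0.0057917 / (1 − (1+0.0057917)^−72) = $442.65.
Monthly savings = $455.23 − $442.65 = $12.58.
Break-even = $520.00 / $12.58 = 41.34 → 42 months.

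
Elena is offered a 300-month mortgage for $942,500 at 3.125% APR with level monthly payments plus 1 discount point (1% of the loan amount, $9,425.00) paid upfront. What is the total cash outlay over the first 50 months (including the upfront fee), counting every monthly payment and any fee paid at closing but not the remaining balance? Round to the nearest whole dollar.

$235,973

Monthly rate = 3.125%/12 = 0.0026042; payment = 942,500 × 0.0026042 / (1 − (1+0.0026042)^−300) = $4,530.96.
Total outlay = 50 × $4,530.96 + $9,425.00 = $235,973.00.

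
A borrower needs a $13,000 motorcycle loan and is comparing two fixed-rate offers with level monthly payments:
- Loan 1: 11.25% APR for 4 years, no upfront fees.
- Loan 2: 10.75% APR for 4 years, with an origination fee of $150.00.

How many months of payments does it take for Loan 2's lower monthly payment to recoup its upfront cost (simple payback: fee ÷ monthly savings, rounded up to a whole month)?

48 months

Loan 1: monthly rate = 11.25%/12 = 0.0093750; payment = 13,000 × 0.0093750 / (1 − (1+0.0093750)^−48) = $337.57.
Loan 2: monthly rate = 10.75%/12 = 0.0089583; payment = 13,000 × 0.0089583 / (1 − (1+0.0089583)^−48) = $334.42.
Monthly savings = $337.57 − $334.42 = $3.15.
Break-even = $150.00 / $3.15 = 47.62 → 48 months.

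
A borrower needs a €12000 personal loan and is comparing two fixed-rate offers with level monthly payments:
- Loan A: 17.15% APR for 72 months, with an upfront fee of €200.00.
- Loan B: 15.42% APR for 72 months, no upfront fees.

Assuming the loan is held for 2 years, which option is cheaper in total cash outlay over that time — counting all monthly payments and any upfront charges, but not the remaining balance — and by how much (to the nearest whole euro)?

Loan B by €475

Loan A: at 17.15% the monthly rate is 0.0142917, so the payment is 12,000 × 0.0142917 / (1 − 1.0142917^−72) = €267.96.
Loan B: monthly rate = 15.42%/12 = 0.0128500; payment = 12,000 × 0.0128500 / (1 − (1+0.0128500)^−72) = €256.49.
Over 24 months: Loan A costs 24 × €267.96 + €200.00 = €6,631.04; Loan B costs 24 × €256.49 = €6,155.76.
Loan B is cheaper by €6,631.04 − €6,155.76 = €475.28.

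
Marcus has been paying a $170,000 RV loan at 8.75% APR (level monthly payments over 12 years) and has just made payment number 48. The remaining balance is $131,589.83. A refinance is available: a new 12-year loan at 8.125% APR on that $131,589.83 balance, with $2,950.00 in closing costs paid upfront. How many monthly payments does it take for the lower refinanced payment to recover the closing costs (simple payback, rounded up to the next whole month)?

7 months

Current payment = 170,000 × 8.75%/12 / (1 − (1+0.0072917)^−144) = $1,910.79.
Refinanced payment = 131,589.83 × 0.0067708 / (1 − (1+0.0067708)^−144) = $1,433.43.
Monthly savings = $1,910.79 − $1,433.43 = $477.36.
Break-even = $2,950.00 / $477.36 = 6.18 → 7 months.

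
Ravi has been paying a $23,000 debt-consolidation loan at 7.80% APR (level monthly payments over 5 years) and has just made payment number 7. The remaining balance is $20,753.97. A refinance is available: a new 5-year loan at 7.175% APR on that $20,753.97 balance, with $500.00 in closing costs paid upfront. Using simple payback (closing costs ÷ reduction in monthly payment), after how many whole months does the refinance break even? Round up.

10 months

Current payment = 23,000 × 7.8%/12 / (1 − (1+0.0065000)^−60) = $464.16.
Refinanced payment = 20,753.97 × 0.0059792 / (1 − (1+0.0059792)^−60) = $412.67.
Monthly savings = $464.16 − $412.67 = $51.49.
Break-even = $500.00 / $51.49 = 9.71 → 10 months.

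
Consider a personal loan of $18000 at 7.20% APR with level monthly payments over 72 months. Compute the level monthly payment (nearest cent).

$308.61

At 7.20% the monthly rate is 0.0060000, so the payment is 18,000 × 0.0060000 / (1 − 1.0060000^−72) = $308.61.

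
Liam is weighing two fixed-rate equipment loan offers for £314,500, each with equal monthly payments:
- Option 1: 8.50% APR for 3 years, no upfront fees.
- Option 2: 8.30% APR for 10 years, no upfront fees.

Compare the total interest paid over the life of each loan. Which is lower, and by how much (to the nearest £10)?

Option 1: at 8.50% the monthly rate is 0.0070833, so the payment is 314,500 × 0.0070833 / (1 − 1.0070833^−36) = £9,927.99.
Total interest on Option 1 = 36 × £9,927.99 − £314,500 = £42,907.64.
Option 2: at 8.30% the monthly rate is 0.0069167, so the payment is 314,500 × 0.0069167 / (1 − 1.0069167^−120) = £3,865.79.
Total interest on Option 2 = 120 × £3,865.79 − £314,500 = £149,394.80.
Option 1 is lower by £106,487.16.

Option 1 by £106,490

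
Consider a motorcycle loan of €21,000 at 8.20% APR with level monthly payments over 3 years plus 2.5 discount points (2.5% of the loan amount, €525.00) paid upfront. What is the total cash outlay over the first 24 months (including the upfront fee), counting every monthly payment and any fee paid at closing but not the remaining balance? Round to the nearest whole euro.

At 8.20% the monthly rate is 0.0068333, so the payment is 21,000 × 0.0068333 / (1 − 1.0068333^−36) = €660.00.
Total outlay = 24 × €660.00 + €525.00 = €16,365.00.

€16,365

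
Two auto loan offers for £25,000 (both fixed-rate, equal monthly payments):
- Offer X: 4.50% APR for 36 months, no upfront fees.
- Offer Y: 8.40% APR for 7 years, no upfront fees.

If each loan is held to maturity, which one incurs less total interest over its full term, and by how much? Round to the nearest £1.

Offer X: at 4.50% the monthly rate is 0.0037500, so the payment is 25,000 × 0.0037500 / (1 − 1.0037500^−36) = £743.67.
Total interest on Offer X = 36 × £743.67 − £25,000 = £1,772.12.
Offer Y: monthly rate = 8.4%/12 = 0.0070000; payment = 25,000 × 0.0070000 / (1 − (1+0.0070000)^−84) = £394.66.
Total interest on Offer Y = 84 × £394.66 − £25,000 = £8,151.44.
Offer X is lower by £6,379.32.

Offer X by £6,379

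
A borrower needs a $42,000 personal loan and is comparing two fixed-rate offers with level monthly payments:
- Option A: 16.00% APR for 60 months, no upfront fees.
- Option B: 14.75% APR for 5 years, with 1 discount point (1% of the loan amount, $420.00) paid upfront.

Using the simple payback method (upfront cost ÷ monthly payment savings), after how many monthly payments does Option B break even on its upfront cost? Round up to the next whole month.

16 months

Option A: monthly rate = 16%/12 = 0.0133333; payment = 42,000 × 0.0133333 / (1 − (1+0.0133333)^−60) = $1,021.36.
Option B: monthly rate = 14.75%/12 = 0.0122917; payment = 42,000 × 0.0122917 / (1 − (1+0.0122917)^−60) = $993.67.
Monthly savings = $1,021.36 − $993.67 = $27.69.
Break-even = $420.00 / $27.69 = 15.17 → 16 months.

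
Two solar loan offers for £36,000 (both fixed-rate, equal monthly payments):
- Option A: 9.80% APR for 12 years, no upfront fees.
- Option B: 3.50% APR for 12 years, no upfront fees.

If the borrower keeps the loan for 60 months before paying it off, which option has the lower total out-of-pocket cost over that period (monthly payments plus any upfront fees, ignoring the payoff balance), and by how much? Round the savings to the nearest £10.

Option B by £7,170

Option A: at 9.80% the monthly rate is 0.0081667, so the payment is 36,000 × 0.0081667 / (1 − 1.0081667^−144) = £426.08.
Option B: at 3.50% the monthly rate is 0.0029167, so the payment is 36,000 × 0.0029167 / (1 − 1.0029167^−144) = £306.52.
Over 60 months: Option A costs 60 × £426.08 = £25,564.80; Option B costs 60 × £306.52 = £18,391.20.
Option B is cheaper by £25,564.80 − £18,391.20 = £7,173.60.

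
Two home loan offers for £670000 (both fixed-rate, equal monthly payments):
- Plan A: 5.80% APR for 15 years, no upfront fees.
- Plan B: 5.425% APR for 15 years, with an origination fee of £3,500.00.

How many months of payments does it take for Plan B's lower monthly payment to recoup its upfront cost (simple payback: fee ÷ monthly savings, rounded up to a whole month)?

Plan A: monthly rate = 5.8%/12 = 0.0048333; payment = 670,000 × 0.0048333 / (1 − (1+0.0048333)^−180) = £5,581.70.
Plan B: monthly rate = 5.425%/12 = 0.0045208; payment = 670,000 × 0.0045208 / (1 − (1+0.0045208)^−180) = £5,447.83.
Monthly savings = £5,581.70 − £5,447.83 = £133.87.
Break-even = £3,500.00 / £133.87 = 26.14 → 27 months.

27 months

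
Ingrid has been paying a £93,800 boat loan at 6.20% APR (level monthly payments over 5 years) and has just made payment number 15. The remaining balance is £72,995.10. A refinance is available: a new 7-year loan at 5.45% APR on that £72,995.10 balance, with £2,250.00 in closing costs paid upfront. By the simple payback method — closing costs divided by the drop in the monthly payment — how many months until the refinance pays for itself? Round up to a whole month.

Current payment = 93,800 × 6.2%/12 / (1 − (1+0.0051667)^−60) = £1,822.15.
Refinanced payment = 72,995.10 × 0.0045417 / (1 − (1+0.0045417)^−84) = £1,047.21.
Monthly savings = £1,822.15 − £1,047.21 = £774.94.
Break-even = £2,250.00 / £774.94 = 2.90 → 3 months.

3 months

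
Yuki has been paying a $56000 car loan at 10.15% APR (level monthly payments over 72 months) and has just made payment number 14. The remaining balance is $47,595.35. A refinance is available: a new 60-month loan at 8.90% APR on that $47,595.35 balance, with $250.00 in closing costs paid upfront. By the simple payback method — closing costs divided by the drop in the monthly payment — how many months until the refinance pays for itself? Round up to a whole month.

5 months

Current payment = 56,000 × 10.15%/12 / (1 − (1+0.0084583)^−72) = $1,041.69.
Refinanced payment = 47,595.35 × 0.0074167 / (1 − (1+0.0074167)^−60) = $985.69.
Monthly savings = $1,041.69 − $985.69 = $56.00.
Break-even = $250.00 / $56.00 = 4.46 → 5 months.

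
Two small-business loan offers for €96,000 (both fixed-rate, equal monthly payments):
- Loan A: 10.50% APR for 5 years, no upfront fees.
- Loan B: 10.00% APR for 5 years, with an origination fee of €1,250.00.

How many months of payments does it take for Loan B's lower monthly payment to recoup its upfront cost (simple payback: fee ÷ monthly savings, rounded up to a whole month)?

53 months

Loan A: monthly rate = 10.5%/12 = 0.0087500; payment = 96,000 × 0.0087500 / (1 − (1+0.0087500)^−60) = €2,063.41.
Loan B: monthly rate = 10%/12 = 0.0083333; payment = 96,000 × 0.0083333 / (1 − (1+0.0083333)^−60) = €2,039.72.
Monthly savings = €2,063.41 − €2,039.72 = €23.69.
Break-even = €1,250.00 / €23.69 = 52.76 → 53 months.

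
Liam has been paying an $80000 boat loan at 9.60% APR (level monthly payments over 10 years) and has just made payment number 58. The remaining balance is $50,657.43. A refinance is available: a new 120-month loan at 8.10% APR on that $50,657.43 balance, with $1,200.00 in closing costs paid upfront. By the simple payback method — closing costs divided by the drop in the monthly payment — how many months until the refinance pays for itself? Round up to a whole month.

Current payment = 80,000 × 9.6%/12 / (1 − (1+0.0080000)^−120) = $1,039.57.
Refinanced payment = 50,657.43 × 0.0067500 / (1 − (1+0.0067500)^−120) = $617.29.
Monthly savings = $1,039.57 − $617.29 = $422.28.
Break-even = $1,200.00 / $422.28 = 2.84 → 3 months.

3 months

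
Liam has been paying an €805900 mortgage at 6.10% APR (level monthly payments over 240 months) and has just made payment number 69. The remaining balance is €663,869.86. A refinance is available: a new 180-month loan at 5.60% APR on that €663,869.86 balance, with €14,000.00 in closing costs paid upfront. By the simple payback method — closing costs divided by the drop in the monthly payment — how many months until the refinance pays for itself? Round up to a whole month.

39 months

Current payment = 805,900 × 6.1%/12 / (1 − (1+0.0050833)^−240) = €5,820.31.
Refinanced payment = 663,869.86 × 0.0046667 / (1 − (1+0.0046667)^−180) = €5,459.66.
Monthly savings = €5,820.31 − €5,459.66 = €360.65.
Break-even = €14,000.00 / €360.65 = 38.82 → 39 months.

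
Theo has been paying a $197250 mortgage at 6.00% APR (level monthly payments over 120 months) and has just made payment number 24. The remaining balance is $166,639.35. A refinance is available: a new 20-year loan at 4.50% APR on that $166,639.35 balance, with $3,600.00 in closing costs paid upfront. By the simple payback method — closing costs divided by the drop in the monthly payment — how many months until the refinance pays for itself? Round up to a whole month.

Current payment = 197,250 × 6%/12 / (1 − (1+0.0050000)^−120) = $2,189.88.
Refinanced payment = 166,639.35 × 0.0037500 / (1 − (1+0.0037500)^−240) = $1,054.24.
Monthly savings = $2,189.88 − $1,054.24 = $1,135.64.
Break-even = $3,600.00 / $1,135.64 = 3.17 → 4 months.

4 months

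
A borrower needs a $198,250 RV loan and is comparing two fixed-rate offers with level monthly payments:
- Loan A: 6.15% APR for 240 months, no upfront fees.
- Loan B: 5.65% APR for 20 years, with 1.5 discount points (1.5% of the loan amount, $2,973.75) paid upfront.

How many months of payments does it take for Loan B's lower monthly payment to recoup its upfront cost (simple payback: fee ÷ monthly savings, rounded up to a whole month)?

Loan A: monthly rate = 6.15%/12 = 0.0051250; payment = 198,250 × 0.0051250 / (1 − (1+0.0051250)^−240) = $1,437.53.
Loan B: at 5.65% the monthly rate is 0.0047083, so the payment is 198,250 × 0.0047083 / (1 − 1.0047083^−240) = $1,380.59.
Monthly savings = $1,437.53 − $1,380.59 = $56.94.
Break-even = $2,973.75 / $56.94 = 52.23 → 53 months.

53 months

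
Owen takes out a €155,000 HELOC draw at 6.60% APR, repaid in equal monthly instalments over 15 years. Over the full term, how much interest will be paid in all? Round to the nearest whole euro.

At 6.60% the monthly rate is 0.0055000, so the payment is 155,000 × 0.0055000 / (1 − 1.0055000^−180) = €1,358.75.
Total paid = 180 × €1,358.75 = €244,575.00; interest = €244,575.00 − €155,000 = €89,575.00.

€89,575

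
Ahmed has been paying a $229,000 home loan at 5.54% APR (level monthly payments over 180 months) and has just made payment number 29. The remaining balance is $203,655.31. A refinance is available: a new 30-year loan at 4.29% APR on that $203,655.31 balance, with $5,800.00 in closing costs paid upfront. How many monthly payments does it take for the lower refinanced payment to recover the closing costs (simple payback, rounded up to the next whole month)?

Current payment = 229,000 × 5.54%/12 / (1 − (1+0.0046167)^−180) = $1,875.99.
Refinanced payment = 203,655.31 × 0.0035750 / (1 − (1+0.0035750)^−360) = $1,006.64.
Monthly savings = $1,875.99 − $1,006.64 = $869.35.
Break-even = $5,800.00 / $869.35 = 6.67 → 7 months.

7 months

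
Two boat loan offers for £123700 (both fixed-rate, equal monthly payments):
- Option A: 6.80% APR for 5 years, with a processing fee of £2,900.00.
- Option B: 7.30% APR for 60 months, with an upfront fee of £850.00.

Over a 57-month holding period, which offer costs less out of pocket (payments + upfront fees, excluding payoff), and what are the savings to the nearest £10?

Option A: monthly rate = 6.8%/12 = 0.0056667; payment = 123,700 × 0.0056667 / (1 − (1+0.0056667)^−60) = £2,437.75.
Option B: at 7.30% the monthly rate is 0.0060833, so the payment is 123,700 × 0.0060833 / (1 − 1.0060833^−60) = £2,466.95.
Over 57 months: Option A costs 57 × £2,437.75 + £2,900.00 = £141,851.75; Option B costs 57 × £2,466.95 + £850.00 = £141,466.15.
Option B is cheaper by £141,851.75 − £141,466.15 = £385.60.

Option B by £390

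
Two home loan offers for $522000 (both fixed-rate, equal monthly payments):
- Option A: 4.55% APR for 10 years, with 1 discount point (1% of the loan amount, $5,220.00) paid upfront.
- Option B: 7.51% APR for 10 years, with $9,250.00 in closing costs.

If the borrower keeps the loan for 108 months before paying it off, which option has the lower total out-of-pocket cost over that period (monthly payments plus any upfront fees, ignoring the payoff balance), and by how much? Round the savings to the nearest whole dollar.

Option A by $87,886

Option A: monthly rate = 4.55%/12 = 0.0037917; payment = 522,000 × 0.0037917 / (1 − (1+0.0037917)^−120) = $5,422.52.
Option B: monthly rate = 7.51%/12 = 0.0062583; payment = 522,000 × 0.0062583 / (1 − (1+0.0062583)^−120) = $6,198.96.
Over 108 months: Option A costs 108 × $5,422.52 + $5,220.00 = $590,852.16; Option B costs 108 × $6,198.96 + $9,250.00 = $678,737.68.
Option A is cheaper by $678,737.68 − $590,852.16 = $87,885.52.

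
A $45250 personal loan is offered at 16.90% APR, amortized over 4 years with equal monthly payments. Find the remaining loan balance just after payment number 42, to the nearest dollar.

$7,449

With monthly rate i = 16.9%/12 = 0.0140833, the balance after k of n payments is P · [(1+i)^n − (1+i)^k] / [(1+i)^n − 1].
(1+0.0140833)^48 = 1.95674829 and (1+0.0140833)^42 = 1.79925655, so the balance is 45,250 × (1.95674829 − 1.79925655) / (1.95674829 − 1) = $7,448.67.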